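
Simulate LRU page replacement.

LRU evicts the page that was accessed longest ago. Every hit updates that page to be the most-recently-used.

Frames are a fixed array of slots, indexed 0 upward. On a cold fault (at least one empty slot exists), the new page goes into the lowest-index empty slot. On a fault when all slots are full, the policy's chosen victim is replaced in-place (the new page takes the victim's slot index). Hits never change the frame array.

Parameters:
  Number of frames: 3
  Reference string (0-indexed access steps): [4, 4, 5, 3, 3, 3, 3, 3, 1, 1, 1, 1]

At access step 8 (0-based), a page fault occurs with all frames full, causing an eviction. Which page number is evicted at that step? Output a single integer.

Answer: 4

Derivation:
Step 0: ref 4 -> FAULT, frames=[4,-,-]
Step 1: ref 4 -> HIT, frames=[4,-,-]
Step 2: ref 5 -> FAULT, frames=[4,5,-]
Step 3: ref 3 -> FAULT, frames=[4,5,3]
Step 4: ref 3 -> HIT, frames=[4,5,3]
Step 5: ref 3 -> HIT, frames=[4,5,3]
Step 6: ref 3 -> HIT, frames=[4,5,3]
Step 7: ref 3 -> HIT, frames=[4,5,3]
Step 8: ref 1 -> FAULT, evict 4, frames=[1,5,3]
At step 8: evicted page 4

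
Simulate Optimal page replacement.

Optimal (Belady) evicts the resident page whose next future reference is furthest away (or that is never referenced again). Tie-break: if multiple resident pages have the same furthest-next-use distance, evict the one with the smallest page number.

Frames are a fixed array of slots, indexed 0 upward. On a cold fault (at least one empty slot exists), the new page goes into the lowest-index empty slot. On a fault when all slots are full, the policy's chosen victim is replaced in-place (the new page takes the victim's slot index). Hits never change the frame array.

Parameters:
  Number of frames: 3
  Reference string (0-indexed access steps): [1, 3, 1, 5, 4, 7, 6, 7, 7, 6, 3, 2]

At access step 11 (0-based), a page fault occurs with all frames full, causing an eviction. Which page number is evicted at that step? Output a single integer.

Answer: 3

Derivation:
Step 0: ref 1 -> FAULT, frames=[1,-,-]
Step 1: ref 3 -> FAULT, frames=[1,3,-]
Step 2: ref 1 -> HIT, frames=[1,3,-]
Step 3: ref 5 -> FAULT, frames=[1,3,5]
Step 4: ref 4 -> FAULT, evict 1, frames=[4,3,5]
Step 5: ref 7 -> FAULT, evict 4, frames=[7,3,5]
Step 6: ref 6 -> FAULT, evict 5, frames=[7,3,6]
Step 7: ref 7 -> HIT, frames=[7,3,6]
Step 8: ref 7 -> HIT, frames=[7,3,6]
Step 9: ref 6 -> HIT, frames=[7,3,6]
Step 10: ref 3 -> HIT, frames=[7,3,6]
Step 11: ref 2 -> FAULT, evict 3, frames=[7,2,6]
At step 11: evicted page 3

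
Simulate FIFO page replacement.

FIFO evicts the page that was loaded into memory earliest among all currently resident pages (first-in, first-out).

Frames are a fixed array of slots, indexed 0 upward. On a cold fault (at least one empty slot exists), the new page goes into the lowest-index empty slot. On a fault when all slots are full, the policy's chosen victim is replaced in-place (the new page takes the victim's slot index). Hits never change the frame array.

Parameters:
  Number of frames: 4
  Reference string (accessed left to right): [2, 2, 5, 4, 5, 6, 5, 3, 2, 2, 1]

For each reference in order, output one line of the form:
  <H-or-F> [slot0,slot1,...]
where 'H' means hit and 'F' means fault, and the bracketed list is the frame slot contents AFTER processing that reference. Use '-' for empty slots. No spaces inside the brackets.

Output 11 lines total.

F [2,-,-,-]
H [2,-,-,-]
F [2,5,-,-]
F [2,5,4,-]
H [2,5,4,-]
F [2,5,4,6]
H [2,5,4,6]
F [3,5,4,6]
F [3,2,4,6]
H [3,2,4,6]
F [3,2,1,6]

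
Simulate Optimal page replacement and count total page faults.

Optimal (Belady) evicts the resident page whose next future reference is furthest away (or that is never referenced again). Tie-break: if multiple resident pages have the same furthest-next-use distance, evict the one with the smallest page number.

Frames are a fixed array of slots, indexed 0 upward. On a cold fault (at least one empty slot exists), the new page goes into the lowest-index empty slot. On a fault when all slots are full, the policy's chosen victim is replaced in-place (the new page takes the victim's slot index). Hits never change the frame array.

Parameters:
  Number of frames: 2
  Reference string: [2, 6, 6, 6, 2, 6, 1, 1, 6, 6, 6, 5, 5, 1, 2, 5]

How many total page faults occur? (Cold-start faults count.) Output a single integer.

Answer: 5

Derivation:
Step 0: ref 2 → FAULT, frames=[2,-]
Step 1: ref 6 → FAULT, frames=[2,6]
Step 2: ref 6 → HIT, frames=[2,6]
Step 3: ref 6 → HIT, frames=[2,6]
Step 4: ref 2 → HIT, frames=[2,6]
Step 5: ref 6 → HIT, frames=[2,6]
Step 6: ref 1 → FAULT (evict 2), frames=[1,6]
Step 7: ref 1 → HIT, frames=[1,6]
Step 8: ref 6 → HIT, frames=[1,6]
Step 9: ref 6 → HIT, frames=[1,6]
Step 10: ref 6 → HIT, frames=[1,6]
Step 11: ref 5 → FAULT (evict 6), frames=[1,5]
Step 12: ref 5 → HIT, frames=[1,5]
Step 13: ref 1 → HIT, frames=[1,5]
Step 14: ref 2 → FAULT (evict 1), frames=[2,5]
Step 15: ref 5 → HIT, frames=[2,5]
Total faults: 5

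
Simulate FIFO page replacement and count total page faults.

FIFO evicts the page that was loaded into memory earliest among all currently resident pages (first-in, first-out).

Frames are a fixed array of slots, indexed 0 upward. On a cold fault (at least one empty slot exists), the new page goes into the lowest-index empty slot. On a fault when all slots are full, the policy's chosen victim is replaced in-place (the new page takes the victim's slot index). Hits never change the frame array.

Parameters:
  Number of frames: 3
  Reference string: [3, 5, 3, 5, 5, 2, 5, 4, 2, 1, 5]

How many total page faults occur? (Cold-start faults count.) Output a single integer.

Step 0: ref 3 → FAULT, frames=[3,-,-]
Step 1: ref 5 → FAULT, frames=[3,5,-]
Step 2: ref 3 → HIT, frames=[3,5,-]
Step 3: ref 5 → HIT, frames=[3,5,-]
Step 4: ref 5 → HIT, frames=[3,5,-]
Step 5: ref 2 → FAULT, frames=[3,5,2]
Step 6: ref 5 → HIT, frames=[3,5,2]
Step 7: ref 4 → FAULT (evict 3), frames=[4,5,2]
Step 8: ref 2 → HIT, frames=[4,5,2]
Step 9: ref 1 → FAULT (evict 5), frames=[4,1,2]
Step 10: ref 5 → FAULT (evict 2), frames=[4,1,5]
Total faults: 6

Answer: 6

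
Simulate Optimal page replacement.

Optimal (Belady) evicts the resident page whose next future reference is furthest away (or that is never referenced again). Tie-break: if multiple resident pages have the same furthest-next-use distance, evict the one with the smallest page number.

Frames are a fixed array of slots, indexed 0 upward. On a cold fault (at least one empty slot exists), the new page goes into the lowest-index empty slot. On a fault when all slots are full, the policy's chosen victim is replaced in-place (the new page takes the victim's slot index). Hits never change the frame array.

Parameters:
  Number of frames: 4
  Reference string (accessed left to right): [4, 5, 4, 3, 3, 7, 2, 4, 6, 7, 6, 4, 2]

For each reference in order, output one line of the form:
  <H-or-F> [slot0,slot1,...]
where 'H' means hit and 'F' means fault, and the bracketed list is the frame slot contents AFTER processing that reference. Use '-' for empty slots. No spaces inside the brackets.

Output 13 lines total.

F [4,-,-,-]
F [4,5,-,-]
H [4,5,-,-]
F [4,5,3,-]
H [4,5,3,-]
F [4,5,3,7]
F [4,5,2,7]
H [4,5,2,7]
F [4,6,2,7]
H [4,6,2,7]
H [4,6,2,7]
H [4,6,2,7]
H [4,6,2,7]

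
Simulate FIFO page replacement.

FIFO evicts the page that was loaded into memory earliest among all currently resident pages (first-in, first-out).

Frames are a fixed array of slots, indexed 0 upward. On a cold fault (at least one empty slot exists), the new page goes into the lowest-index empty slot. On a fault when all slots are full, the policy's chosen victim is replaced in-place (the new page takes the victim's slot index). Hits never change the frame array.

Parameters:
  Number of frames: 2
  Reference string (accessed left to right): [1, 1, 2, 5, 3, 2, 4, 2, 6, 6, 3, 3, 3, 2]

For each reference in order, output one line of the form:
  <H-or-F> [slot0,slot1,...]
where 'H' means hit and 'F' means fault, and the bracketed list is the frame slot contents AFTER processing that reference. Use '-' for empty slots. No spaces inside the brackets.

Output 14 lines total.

F [1,-]
H [1,-]
F [1,2]
F [5,2]
F [5,3]
F [2,3]
F [2,4]
H [2,4]
F [6,4]
H [6,4]
F [6,3]
H [6,3]
H [6,3]
F [2,3]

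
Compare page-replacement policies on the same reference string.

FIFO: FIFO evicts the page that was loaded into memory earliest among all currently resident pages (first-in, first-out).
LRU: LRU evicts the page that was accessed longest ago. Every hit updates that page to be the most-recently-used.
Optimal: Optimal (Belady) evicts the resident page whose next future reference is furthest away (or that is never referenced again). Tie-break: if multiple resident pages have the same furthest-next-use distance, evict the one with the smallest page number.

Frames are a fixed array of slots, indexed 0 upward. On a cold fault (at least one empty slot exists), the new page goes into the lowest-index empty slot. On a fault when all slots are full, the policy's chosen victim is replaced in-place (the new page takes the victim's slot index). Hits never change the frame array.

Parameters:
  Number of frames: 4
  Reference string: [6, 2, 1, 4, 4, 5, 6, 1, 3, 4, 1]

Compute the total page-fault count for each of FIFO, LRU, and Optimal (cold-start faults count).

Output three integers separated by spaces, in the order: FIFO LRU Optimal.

Answer: 8 8 6

Derivation:
--- FIFO ---
  step 0: ref 6 -> FAULT, frames=[6,-,-,-] (faults so far: 1)
  step 1: ref 2 -> FAULT, frames=[6,2,-,-] (faults so far: 2)
  step 2: ref 1 -> FAULT, frames=[6,2,1,-] (faults so far: 3)
  step 3: ref 4 -> FAULT, frames=[6,2,1,4] (faults so far: 4)
  step 4: ref 4 -> HIT, frames=[6,2,1,4] (faults so far: 4)
  step 5: ref 5 -> FAULT, evict 6, frames=[5,2,1,4] (faults so far: 5)
  step 6: ref 6 -> FAULT, evict 2, frames=[5,6,1,4] (faults so far: 6)
  step 7: ref 1 -> HIT, frames=[5,6,1,4] (faults so far: 6)
  step 8: ref 3 -> FAULT, evict 1, frames=[5,6,3,4] (faults so far: 7)
  step 9: ref 4 -> HIT, frames=[5,6,3,4] (faults so far: 7)
  step 10: ref 1 -> FAULT, evict 4, frames=[5,6,3,1] (faults so far: 8)
  FIFO total faults: 8
--- LRU ---
  step 0: ref 6 -> FAULT, frames=[6,-,-,-] (faults so far: 1)
  step 1: ref 2 -> FAULT, frames=[6,2,-,-] (faults so far: 2)
  step 2: ref 1 -> FAULT, frames=[6,2,1,-] (faults so far: 3)
  step 3: ref 4 -> FAULT, frames=[6,2,1,4] (faults so far: 4)
  step 4: ref 4 -> HIT, frames=[6,2,1,4] (faults so far: 4)
  step 5: ref 5 -> FAULT, evict 6, frames=[5,2,1,4] (faults so far: 5)
  step 6: ref 6 -> FAULT, evict 2, frames=[5,6,1,4] (faults so far: 6)
  step 7: ref 1 -> HIT, frames=[5,6,1,4] (faults so far: 6)
  step 8: ref 3 -> FAULT, evict 4, frames=[5,6,1,3] (faults so far: 7)
  step 9: ref 4 -> FAULT, evict 5, frames=[4,6,1,3] (faults so far: 8)
  step 10: ref 1 -> HIT, frames=[4,6,1,3] (faults so far: 8)
  LRU total faults: 8
--- Optimal ---
  step 0: ref 6 -> FAULT, frames=[6,-,-,-] (faults so far: 1)
  step 1: ref 2 -> FAULT, frames=[6,2,-,-] (faults so far: 2)
  step 2: ref 1 -> FAULT, frames=[6,2,1,-] (faults so far: 3)
  step 3: ref 4 -> FAULT, frames=[6,2,1,4] (faults so far: 4)
  step 4: ref 4 -> HIT, frames=[6,2,1,4] (faults so far: 4)
  step 5: ref 5 -> FAULT, evict 2, frames=[6,5,1,4] (faults so far: 5)
  step 6: ref 6 -> HIT, frames=[6,5,1,4] (faults so far: 5)
  step 7: ref 1 -> HIT, frames=[6,5,1,4] (faults so far: 5)
  step 8: ref 3 -> FAULT, evict 5, frames=[6,3,1,4] (faults so far: 6)
  step 9: ref 4 -> HIT, frames=[6,3,1,4] (faults so far: 6)
  step 10: ref 1 -> HIT, frames=[6,3,1,4] (faults so far: 6)
  Optimal total faults: 6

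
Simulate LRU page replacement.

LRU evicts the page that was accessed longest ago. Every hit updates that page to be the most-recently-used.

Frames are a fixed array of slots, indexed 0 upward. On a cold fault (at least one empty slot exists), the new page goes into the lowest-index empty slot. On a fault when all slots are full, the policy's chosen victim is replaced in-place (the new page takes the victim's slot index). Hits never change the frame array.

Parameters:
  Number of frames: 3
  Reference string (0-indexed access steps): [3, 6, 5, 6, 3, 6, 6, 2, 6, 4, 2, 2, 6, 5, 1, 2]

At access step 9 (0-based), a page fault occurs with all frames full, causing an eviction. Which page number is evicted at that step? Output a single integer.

Answer: 3

Derivation:
Step 0: ref 3 -> FAULT, frames=[3,-,-]
Step 1: ref 6 -> FAULT, frames=[3,6,-]
Step 2: ref 5 -> FAULT, frames=[3,6,5]
Step 3: ref 6 -> HIT, frames=[3,6,5]
Step 4: ref 3 -> HIT, frames=[3,6,5]
Step 5: ref 6 -> HIT, frames=[3,6,5]
Step 6: ref 6 -> HIT, frames=[3,6,5]
Step 7: ref 2 -> FAULT, evict 5, frames=[3,6,2]
Step 8: ref 6 -> HIT, frames=[3,6,2]
Step 9: ref 4 -> FAULT, evict 3, frames=[4,6,2]
At step 9: evicted page 3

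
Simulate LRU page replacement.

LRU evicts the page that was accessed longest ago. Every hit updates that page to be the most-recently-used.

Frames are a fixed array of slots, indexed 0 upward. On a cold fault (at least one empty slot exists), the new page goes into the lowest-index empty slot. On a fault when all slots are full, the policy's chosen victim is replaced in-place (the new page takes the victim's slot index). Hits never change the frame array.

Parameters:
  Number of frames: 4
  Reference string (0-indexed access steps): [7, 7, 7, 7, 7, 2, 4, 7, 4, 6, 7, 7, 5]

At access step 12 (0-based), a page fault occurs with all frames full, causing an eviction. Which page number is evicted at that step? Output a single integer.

Step 0: ref 7 -> FAULT, frames=[7,-,-,-]
Step 1: ref 7 -> HIT, frames=[7,-,-,-]
Step 2: ref 7 -> HIT, frames=[7,-,-,-]
Step 3: ref 7 -> HIT, frames=[7,-,-,-]
Step 4: ref 7 -> HIT, frames=[7,-,-,-]
Step 5: ref 2 -> FAULT, frames=[7,2,-,-]
Step 6: ref 4 -> FAULT, frames=[7,2,4,-]
Step 7: ref 7 -> HIT, frames=[7,2,4,-]
Step 8: ref 4 -> HIT, frames=[7,2,4,-]
Step 9: ref 6 -> FAULT, frames=[7,2,4,6]
Step 10: ref 7 -> HIT, frames=[7,2,4,6]
Step 11: ref 7 -> HIT, frames=[7,2,4,6]
Step 12: ref 5 -> FAULT, evict 2, frames=[7,5,4,6]
At step 12: evicted page 2

Answer: 2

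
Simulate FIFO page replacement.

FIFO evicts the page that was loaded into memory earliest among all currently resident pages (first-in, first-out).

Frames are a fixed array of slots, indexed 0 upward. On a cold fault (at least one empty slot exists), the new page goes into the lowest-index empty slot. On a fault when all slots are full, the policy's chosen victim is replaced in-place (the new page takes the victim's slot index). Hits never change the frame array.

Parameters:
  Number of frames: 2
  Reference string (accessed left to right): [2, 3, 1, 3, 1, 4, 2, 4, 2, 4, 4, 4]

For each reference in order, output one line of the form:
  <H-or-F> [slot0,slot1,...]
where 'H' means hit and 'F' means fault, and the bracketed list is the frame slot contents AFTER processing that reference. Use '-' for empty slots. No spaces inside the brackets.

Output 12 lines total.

F [2,-]
F [2,3]
F [1,3]
H [1,3]
H [1,3]
F [1,4]
F [2,4]
H [2,4]
H [2,4]
H [2,4]
H [2,4]
H [2,4]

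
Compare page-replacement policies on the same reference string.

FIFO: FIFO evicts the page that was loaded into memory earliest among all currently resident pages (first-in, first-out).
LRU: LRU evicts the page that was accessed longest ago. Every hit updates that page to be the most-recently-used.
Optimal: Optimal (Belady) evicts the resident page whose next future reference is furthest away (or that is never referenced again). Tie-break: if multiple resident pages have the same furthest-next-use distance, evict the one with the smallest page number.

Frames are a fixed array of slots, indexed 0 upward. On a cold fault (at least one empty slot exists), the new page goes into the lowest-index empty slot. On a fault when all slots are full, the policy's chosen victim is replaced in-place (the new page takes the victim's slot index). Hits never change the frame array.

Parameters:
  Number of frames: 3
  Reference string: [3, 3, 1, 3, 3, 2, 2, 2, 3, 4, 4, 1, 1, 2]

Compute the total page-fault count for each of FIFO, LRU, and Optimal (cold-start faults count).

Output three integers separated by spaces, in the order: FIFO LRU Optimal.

Answer: 4 6 4

Derivation:
--- FIFO ---
  step 0: ref 3 -> FAULT, frames=[3,-,-] (faults so far: 1)
  step 1: ref 3 -> HIT, frames=[3,-,-] (faults so far: 1)
  step 2: ref 1 -> FAULT, frames=[3,1,-] (faults so far: 2)
  step 3: ref 3 -> HIT, frames=[3,1,-] (faults so far: 2)
  step 4: ref 3 -> HIT, frames=[3,1,-] (faults so far: 2)
  step 5: ref 2 -> FAULT, frames=[3,1,2] (faults so far: 3)
  step 6: ref 2 -> HIT, frames=[3,1,2] (faults so far: 3)
  step 7: ref 2 -> HIT, frames=[3,1,2] (faults so far: 3)
  step 8: ref 3 -> HIT, frames=[3,1,2] (faults so far: 3)
  step 9: ref 4 -> FAULT, evict 3, frames=[4,1,2] (faults so far: 4)
  step 10: ref 4 -> HIT, frames=[4,1,2] (faults so far: 4)
  step 11: ref 1 -> HIT, frames=[4,1,2] (faults so far: 4)
  step 12: ref 1 -> HIT, frames=[4,1,2] (faults so far: 4)
  step 13: ref 2 -> HIT, frames=[4,1,2] (faults so far: 4)
  FIFO total faults: 4
--- LRU ---
  step 0: ref 3 -> FAULT, frames=[3,-,-] (faults so far: 1)
  step 1: ref 3 -> HIT, frames=[3,-,-] (faults so far: 1)
  step 2: ref 1 -> FAULT, frames=[3,1,-] (faults so far: 2)
  step 3: ref 3 -> HIT, frames=[3,1,-] (faults so far: 2)
  step 4: ref 3 -> HIT, frames=[3,1,-] (faults so far: 2)
  step 5: ref 2 -> FAULT, frames=[3,1,2] (faults so far: 3)
  step 6: ref 2 -> HIT, frames=[3,1,2] (faults so far: 3)
  step 7: ref 2 -> HIT, frames=[3,1,2] (faults so far: 3)
  step 8: ref 3 -> HIT, frames=[3,1,2] (faults so far: 3)
  step 9: ref 4 -> FAULT, evict 1, frames=[3,4,2] (faults so far: 4)
  step 10: ref 4 -> HIT, frames=[3,4,2] (faults so far: 4)
  step 11: ref 1 -> FAULT, evict 2, frames=[3,4,1] (faults so far: 5)
  step 12: ref 1 -> HIT, frames=[3,4,1] (faults so far: 5)
  step 13: ref 2 -> FAULT, evict 3, frames=[2,4,1] (faults so far: 6)
  LRU total faults: 6
--- Optimal ---
  step 0: ref 3 -> FAULT, frames=[3,-,-] (faults so far: 1)
  step 1: ref 3 -> HIT, frames=[3,-,-] (faults so far: 1)
  step 2: ref 1 -> FAULT, frames=[3,1,-] (faults so far: 2)
  step 3: ref 3 -> HIT, frames=[3,1,-] (faults so far: 2)
  step 4: ref 3 -> HIT, frames=[3,1,-] (faults so far: 2)
  step 5: ref 2 -> FAULT, frames=[3,1,2] (faults so far: 3)
  step 6: ref 2 -> HIT, frames=[3,1,2] (faults so far: 3)
  step 7: ref 2 -> HIT, frames=[3,1,2] (faults so far: 3)
  step 8: ref 3 -> HIT, frames=[3,1,2] (faults so far: 3)
  step 9: ref 4 -> FAULT, evict 3, frames=[4,1,2] (faults so far: 4)
  step 10: ref 4 -> HIT, frames=[4,1,2] (faults so far: 4)
  step 11: ref 1 -> HIT, frames=[4,1,2] (faults so far: 4)
  step 12: ref 1 -> HIT, frames=[4,1,2] (faults so far: 4)
  step 13: ref 2 -> HIT, frames=[4,1,2] (faults so far: 4)
  Optimal total faults: 4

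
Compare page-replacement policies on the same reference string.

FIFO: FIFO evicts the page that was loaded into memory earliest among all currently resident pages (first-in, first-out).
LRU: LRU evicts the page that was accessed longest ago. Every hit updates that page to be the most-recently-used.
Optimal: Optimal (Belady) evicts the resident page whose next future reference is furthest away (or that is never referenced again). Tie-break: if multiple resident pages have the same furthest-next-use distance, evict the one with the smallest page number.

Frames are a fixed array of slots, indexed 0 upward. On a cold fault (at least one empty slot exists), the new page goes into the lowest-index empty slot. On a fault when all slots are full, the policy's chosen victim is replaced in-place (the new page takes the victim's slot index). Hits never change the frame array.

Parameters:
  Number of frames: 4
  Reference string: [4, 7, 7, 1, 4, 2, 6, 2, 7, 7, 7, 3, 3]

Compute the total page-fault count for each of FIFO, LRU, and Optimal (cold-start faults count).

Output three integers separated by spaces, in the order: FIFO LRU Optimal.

--- FIFO ---
  step 0: ref 4 -> FAULT, frames=[4,-,-,-] (faults so far: 1)
  step 1: ref 7 -> FAULT, frames=[4,7,-,-] (faults so far: 2)
  step 2: ref 7 -> HIT, frames=[4,7,-,-] (faults so far: 2)
  step 3: ref 1 -> FAULT, frames=[4,7,1,-] (faults so far: 3)
  step 4: ref 4 -> HIT, frames=[4,7,1,-] (faults so far: 3)
  step 5: ref 2 -> FAULT, frames=[4,7,1,2] (faults so far: 4)
  step 6: ref 6 -> FAULT, evict 4, frames=[6,7,1,2] (faults so far: 5)
  step 7: ref 2 -> HIT, frames=[6,7,1,2] (faults so far: 5)
  step 8: ref 7 -> HIT, frames=[6,7,1,2] (faults so far: 5)
  step 9: ref 7 -> HIT, frames=[6,7,1,2] (faults so far: 5)
  step 10: ref 7 -> HIT, frames=[6,7,1,2] (faults so far: 5)
  step 11: ref 3 -> FAULT, evict 7, frames=[6,3,1,2] (faults so far: 6)
  step 12: ref 3 -> HIT, frames=[6,3,1,2] (faults so far: 6)
  FIFO total faults: 6
--- LRU ---
  step 0: ref 4 -> FAULT, frames=[4,-,-,-] (faults so far: 1)
  step 1: ref 7 -> FAULT, frames=[4,7,-,-] (faults so far: 2)
  step 2: ref 7 -> HIT, frames=[4,7,-,-] (faults so far: 2)
  step 3: ref 1 -> FAULT, frames=[4,7,1,-] (faults so far: 3)
  step 4: ref 4 -> HIT, frames=[4,7,1,-] (faults so far: 3)
  step 5: ref 2 -> FAULT, frames=[4,7,1,2] (faults so far: 4)
  step 6: ref 6 -> FAULT, evict 7, frames=[4,6,1,2] (faults so far: 5)
  step 7: ref 2 -> HIT, frames=[4,6,1,2] (faults so far: 5)
  step 8: ref 7 -> FAULT, evict 1, frames=[4,6,7,2] (faults so far: 6)
  step 9: ref 7 -> HIT, frames=[4,6,7,2] (faults so far: 6)
  step 10: ref 7 -> HIT, frames=[4,6,7,2] (faults so far: 6)
  step 11: ref 3 -> FAULT, evict 4, frames=[3,6,7,2] (faults so far: 7)
  step 12: ref 3 -> HIT, frames=[3,6,7,2] (faults so far: 7)
  LRU total faults: 7
--- Optimal ---
  step 0: ref 4 -> FAULT, frames=[4,-,-,-] (faults so far: 1)
  step 1: ref 7 -> FAULT, frames=[4,7,-,-] (faults so far: 2)
  step 2: ref 7 -> HIT, frames=[4,7,-,-] (faults so far: 2)
  step 3: ref 1 -> FAULT, frames=[4,7,1,-] (faults so far: 3)
  step 4: ref 4 -> HIT, frames=[4,7,1,-] (faults so far: 3)
  step 5: ref 2 -> FAULT, frames=[4,7,1,2] (faults so far: 4)
  step 6: ref 6 -> FAULT, evict 1, frames=[4,7,6,2] (faults so far: 5)
  step 7: ref 2 -> HIT, frames=[4,7,6,2] (faults so far: 5)
  step 8: ref 7 -> HIT, frames=[4,7,6,2] (faults so far: 5)
  step 9: ref 7 -> HIT, frames=[4,7,6,2] (faults so far: 5)
  step 10: ref 7 -> HIT, frames=[4,7,6,2] (faults so far: 5)
  step 11: ref 3 -> FAULT, evict 2, frames=[4,7,6,3] (faults so far: 6)
  step 12: ref 3 -> HIT, frames=[4,7,6,3] (faults so far: 6)
  Optimal total faults: 6

Answer: 6 7 6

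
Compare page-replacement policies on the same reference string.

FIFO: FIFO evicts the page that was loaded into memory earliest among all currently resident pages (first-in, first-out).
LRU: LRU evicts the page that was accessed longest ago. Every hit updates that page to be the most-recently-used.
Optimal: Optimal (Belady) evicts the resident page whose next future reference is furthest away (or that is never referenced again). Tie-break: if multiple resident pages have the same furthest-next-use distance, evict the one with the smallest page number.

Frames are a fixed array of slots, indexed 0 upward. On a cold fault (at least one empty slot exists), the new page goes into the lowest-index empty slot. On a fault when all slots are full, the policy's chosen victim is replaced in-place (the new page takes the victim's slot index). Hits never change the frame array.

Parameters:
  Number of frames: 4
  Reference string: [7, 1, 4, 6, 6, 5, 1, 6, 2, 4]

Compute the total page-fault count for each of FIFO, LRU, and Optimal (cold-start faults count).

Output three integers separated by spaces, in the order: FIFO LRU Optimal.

--- FIFO ---
  step 0: ref 7 -> FAULT, frames=[7,-,-,-] (faults so far: 1)
  step 1: ref 1 -> FAULT, frames=[7,1,-,-] (faults so far: 2)
  step 2: ref 4 -> FAULT, frames=[7,1,4,-] (faults so far: 3)
  step 3: ref 6 -> FAULT, frames=[7,1,4,6] (faults so far: 4)
  step 4: ref 6 -> HIT, frames=[7,1,4,6] (faults so far: 4)
  step 5: ref 5 -> FAULT, evict 7, frames=[5,1,4,6] (faults so far: 5)
  step 6: ref 1 -> HIT, frames=[5,1,4,6] (faults so far: 5)
  step 7: ref 6 -> HIT, frames=[5,1,4,6] (faults so far: 5)
  step 8: ref 2 -> FAULT, evict 1, frames=[5,2,4,6] (faults so far: 6)
  step 9: ref 4 -> HIT, frames=[5,2,4,6] (faults so far: 6)
  FIFO total faults: 6
--- LRU ---
  step 0: ref 7 -> FAULT, frames=[7,-,-,-] (faults so far: 1)
  step 1: ref 1 -> FAULT, frames=[7,1,-,-] (faults so far: 2)
  step 2: ref 4 -> FAULT, frames=[7,1,4,-] (faults so far: 3)
  step 3: ref 6 -> FAULT, frames=[7,1,4,6] (faults so far: 4)
  step 4: ref 6 -> HIT, frames=[7,1,4,6] (faults so far: 4)
  step 5: ref 5 -> FAULT, evict 7, frames=[5,1,4,6] (faults so far: 5)
  step 6: ref 1 -> HIT, frames=[5,1,4,6] (faults so far: 5)
  step 7: ref 6 -> HIT, frames=[5,1,4,6] (faults so far: 5)
  step 8: ref 2 -> FAULT, evict 4, frames=[5,1,2,6] (faults so far: 6)
  step 9: ref 4 -> FAULT, evict 5, frames=[4,1,2,6] (faults so far: 7)
  LRU total faults: 7
--- Optimal ---
  step 0: ref 7 -> FAULT, frames=[7,-,-,-] (faults so far: 1)
  step 1: ref 1 -> FAULT, frames=[7,1,-,-] (faults so far: 2)
  step 2: ref 4 -> FAULT, frames=[7,1,4,-] (faults so far: 3)
  step 3: ref 6 -> FAULT, frames=[7,1,4,6] (faults so far: 4)
  step 4: ref 6 -> HIT, frames=[7,1,4,6] (faults so far: 4)
  step 5: ref 5 -> FAULT, evict 7, frames=[5,1,4,6] (faults so far: 5)
  step 6: ref 1 -> HIT, frames=[5,1,4,6] (faults so far: 5)
  step 7: ref 6 -> HIT, frames=[5,1,4,6] (faults so far: 5)
  step 8: ref 2 -> FAULT, evict 1, frames=[5,2,4,6] (faults so far: 6)
  step 9: ref 4 -> HIT, frames=[5,2,4,6] (faults so far: 6)
  Optimal total faults: 6

Answer: 6 7 6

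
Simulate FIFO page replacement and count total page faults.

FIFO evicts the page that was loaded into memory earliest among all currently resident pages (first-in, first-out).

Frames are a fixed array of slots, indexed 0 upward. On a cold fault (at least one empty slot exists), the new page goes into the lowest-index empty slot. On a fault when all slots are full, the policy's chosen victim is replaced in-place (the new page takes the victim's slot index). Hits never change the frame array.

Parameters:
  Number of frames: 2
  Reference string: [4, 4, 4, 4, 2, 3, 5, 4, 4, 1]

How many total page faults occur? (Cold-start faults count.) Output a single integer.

Step 0: ref 4 → FAULT, frames=[4,-]
Step 1: ref 4 → HIT, frames=[4,-]
Step 2: ref 4 → HIT, frames=[4,-]
Step 3: ref 4 → HIT, frames=[4,-]
Step 4: ref 2 → FAULT, frames=[4,2]
Step 5: ref 3 → FAULT (evict 4), frames=[3,2]
Step 6: ref 5 → FAULT (evict 2), frames=[3,5]
Step 7: ref 4 → FAULT (evict 3), frames=[4,5]
Step 8: ref 4 → HIT, frames=[4,5]
Step 9: ref 1 → FAULT (evict 5), frames=[4,1]
Total faults: 6

Answer: 6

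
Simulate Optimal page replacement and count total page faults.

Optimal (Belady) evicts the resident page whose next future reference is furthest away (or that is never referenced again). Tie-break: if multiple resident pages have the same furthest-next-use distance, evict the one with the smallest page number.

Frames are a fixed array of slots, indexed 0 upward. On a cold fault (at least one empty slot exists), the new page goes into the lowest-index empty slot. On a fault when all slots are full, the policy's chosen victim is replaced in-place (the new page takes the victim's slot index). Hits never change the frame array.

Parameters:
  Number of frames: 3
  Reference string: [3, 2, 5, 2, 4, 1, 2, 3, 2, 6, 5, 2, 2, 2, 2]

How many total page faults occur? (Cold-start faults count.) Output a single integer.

Answer: 7

Derivation:
Step 0: ref 3 → FAULT, frames=[3,-,-]
Step 1: ref 2 → FAULT, frames=[3,2,-]
Step 2: ref 5 → FAULT, frames=[3,2,5]
Step 3: ref 2 → HIT, frames=[3,2,5]
Step 4: ref 4 → FAULT (evict 5), frames=[3,2,4]
Step 5: ref 1 → FAULT (evict 4), frames=[3,2,1]
Step 6: ref 2 → HIT, frames=[3,2,1]
Step 7: ref 3 → HIT, frames=[3,2,1]
Step 8: ref 2 → HIT, frames=[3,2,1]
Step 9: ref 6 → FAULT (evict 1), frames=[3,2,6]
Step 10: ref 5 → FAULT (evict 3), frames=[5,2,6]
Step 11: ref 2 → HIT, frames=[5,2,6]
Step 12: ref 2 → HIT, frames=[5,2,6]
Step 13: ref 2 → HIT, frames=[5,2,6]
Step 14: ref 2 → HIT, frames=[5,2,6]
Total faults: 7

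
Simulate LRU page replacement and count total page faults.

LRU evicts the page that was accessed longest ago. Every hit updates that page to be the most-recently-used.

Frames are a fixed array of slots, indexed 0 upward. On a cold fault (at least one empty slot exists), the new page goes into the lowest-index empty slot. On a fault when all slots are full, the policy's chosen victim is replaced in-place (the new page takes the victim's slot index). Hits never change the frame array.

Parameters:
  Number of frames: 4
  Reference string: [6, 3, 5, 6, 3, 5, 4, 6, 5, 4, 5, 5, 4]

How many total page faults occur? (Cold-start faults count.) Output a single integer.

Step 0: ref 6 → FAULT, frames=[6,-,-,-]
Step 1: ref 3 → FAULT, frames=[6,3,-,-]
Step 2: ref 5 → FAULT, frames=[6,3,5,-]
Step 3: ref 6 → HIT, frames=[6,3,5,-]
Step 4: ref 3 → HIT, frames=[6,3,5,-]
Step 5: ref 5 → HIT, frames=[6,3,5,-]
Step 6: ref 4 → FAULT, frames=[6,3,5,4]
Step 7: ref 6 → HIT, frames=[6,3,5,4]
Step 8: ref 5 → HIT, frames=[6,3,5,4]
Step 9: ref 4 → HIT, frames=[6,3,5,4]
Step 10: ref 5 → HIT, frames=[6,3,5,4]
Step 11: ref 5 → HIT, frames=[6,3,5,4]
Step 12: ref 4 → HIT, frames=[6,3,5,4]
Total faults: 4

Answer: 4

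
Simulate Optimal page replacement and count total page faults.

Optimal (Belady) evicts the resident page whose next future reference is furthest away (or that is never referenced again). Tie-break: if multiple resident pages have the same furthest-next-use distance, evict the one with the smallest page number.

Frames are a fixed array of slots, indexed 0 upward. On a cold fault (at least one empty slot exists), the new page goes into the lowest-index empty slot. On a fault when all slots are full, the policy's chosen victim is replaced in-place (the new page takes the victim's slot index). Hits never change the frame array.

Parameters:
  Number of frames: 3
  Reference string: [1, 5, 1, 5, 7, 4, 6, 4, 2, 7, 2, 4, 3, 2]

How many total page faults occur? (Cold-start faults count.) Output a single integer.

Answer: 7

Derivation:
Step 0: ref 1 → FAULT, frames=[1,-,-]
Step 1: ref 5 → FAULT, frames=[1,5,-]
Step 2: ref 1 → HIT, frames=[1,5,-]
Step 3: ref 5 → HIT, frames=[1,5,-]
Step 4: ref 7 → FAULT, frames=[1,5,7]
Step 5: ref 4 → FAULT (evict 1), frames=[4,5,7]
Step 6: ref 6 → FAULT (evict 5), frames=[4,6,7]
Step 7: ref 4 → HIT, frames=[4,6,7]
Step 8: ref 2 → FAULT (evict 6), frames=[4,2,7]
Step 9: ref 7 → HIT, frames=[4,2,7]
Step 10: ref 2 → HIT, frames=[4,2,7]
Step 11: ref 4 → HIT, frames=[4,2,7]
Step 12: ref 3 → FAULT (evict 4), frames=[3,2,7]
Step 13: ref 2 → HIT, frames=[3,2,7]
Total faults: 7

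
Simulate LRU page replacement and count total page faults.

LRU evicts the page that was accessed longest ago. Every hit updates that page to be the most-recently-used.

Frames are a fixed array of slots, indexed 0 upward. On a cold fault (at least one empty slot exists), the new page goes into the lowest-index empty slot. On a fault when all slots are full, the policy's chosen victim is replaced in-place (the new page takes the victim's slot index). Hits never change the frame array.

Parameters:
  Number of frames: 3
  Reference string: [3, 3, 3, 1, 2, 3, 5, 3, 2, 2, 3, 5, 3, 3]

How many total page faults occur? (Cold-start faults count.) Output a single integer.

Answer: 4

Derivation:
Step 0: ref 3 → FAULT, frames=[3,-,-]
Step 1: ref 3 → HIT, frames=[3,-,-]
Step 2: ref 3 → HIT, frames=[3,-,-]
Step 3: ref 1 → FAULT, frames=[3,1,-]
Step 4: ref 2 → FAULT, frames=[3,1,2]
Step 5: ref 3 → HIT, frames=[3,1,2]
Step 6: ref 5 → FAULT (evict 1), frames=[3,5,2]
Step 7: ref 3 → HIT, frames=[3,5,2]
Step 8: ref 2 → HIT, frames=[3,5,2]
Step 9: ref 2 → HIT, frames=[3,5,2]
Step 10: ref 3 → HIT, frames=[3,5,2]
Step 11: ref 5 → HIT, frames=[3,5,2]
Step 12: ref 3 → HIT, frames=[3,5,2]
Step 13: ref 3 → HIT, frames=[3,5,2]
Total faults: 4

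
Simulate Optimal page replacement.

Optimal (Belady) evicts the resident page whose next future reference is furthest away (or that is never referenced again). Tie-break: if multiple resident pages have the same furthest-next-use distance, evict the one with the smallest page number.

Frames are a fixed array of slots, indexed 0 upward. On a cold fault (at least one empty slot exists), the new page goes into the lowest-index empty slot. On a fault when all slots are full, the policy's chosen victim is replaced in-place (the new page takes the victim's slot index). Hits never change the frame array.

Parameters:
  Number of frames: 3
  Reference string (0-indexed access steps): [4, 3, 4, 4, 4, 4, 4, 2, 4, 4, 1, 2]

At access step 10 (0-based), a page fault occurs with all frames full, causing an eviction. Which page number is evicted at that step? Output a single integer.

Step 0: ref 4 -> FAULT, frames=[4,-,-]
Step 1: ref 3 -> FAULT, frames=[4,3,-]
Step 2: ref 4 -> HIT, frames=[4,3,-]
Step 3: ref 4 -> HIT, frames=[4,3,-]
Step 4: ref 4 -> HIT, frames=[4,3,-]
Step 5: ref 4 -> HIT, frames=[4,3,-]
Step 6: ref 4 -> HIT, frames=[4,3,-]
Step 7: ref 2 -> FAULT, frames=[4,3,2]
Step 8: ref 4 -> HIT, frames=[4,3,2]
Step 9: ref 4 -> HIT, frames=[4,3,2]
Step 10: ref 1 -> FAULT, evict 3, frames=[4,1,2]
At step 10: evicted page 3

Answer: 3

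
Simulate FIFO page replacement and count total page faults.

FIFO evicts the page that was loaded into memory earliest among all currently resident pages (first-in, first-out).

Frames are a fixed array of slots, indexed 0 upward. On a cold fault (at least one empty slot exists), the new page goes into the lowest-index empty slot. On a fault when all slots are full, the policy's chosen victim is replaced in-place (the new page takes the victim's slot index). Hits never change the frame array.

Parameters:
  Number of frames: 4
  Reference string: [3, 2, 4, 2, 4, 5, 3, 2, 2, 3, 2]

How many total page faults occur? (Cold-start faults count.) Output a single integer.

Step 0: ref 3 → FAULT, frames=[3,-,-,-]
Step 1: ref 2 → FAULT, frames=[3,2,-,-]
Step 2: ref 4 → FAULT, frames=[3,2,4,-]
Step 3: ref 2 → HIT, frames=[3,2,4,-]
Step 4: ref 4 → HIT, frames=[3,2,4,-]
Step 5: ref 5 → FAULT, frames=[3,2,4,5]
Step 6: ref 3 → HIT, frames=[3,2,4,5]
Step 7: ref 2 → HIT, frames=[3,2,4,5]
Step 8: ref 2 → HIT, frames=[3,2,4,5]
Step 9: ref 3 → HIT, frames=[3,2,4,5]
Step 10: ref 2 → HIT, frames=[3,2,4,5]
Total faults: 4

Answer: 4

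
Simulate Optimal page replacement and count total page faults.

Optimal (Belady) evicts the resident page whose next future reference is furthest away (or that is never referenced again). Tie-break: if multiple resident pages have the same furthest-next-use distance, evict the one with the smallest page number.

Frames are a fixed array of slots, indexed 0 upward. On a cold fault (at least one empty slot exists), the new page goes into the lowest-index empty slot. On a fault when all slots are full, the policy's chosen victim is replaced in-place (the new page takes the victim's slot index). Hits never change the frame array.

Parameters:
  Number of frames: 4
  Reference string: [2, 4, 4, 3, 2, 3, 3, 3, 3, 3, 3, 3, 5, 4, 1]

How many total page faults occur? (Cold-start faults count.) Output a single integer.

Step 0: ref 2 → FAULT, frames=[2,-,-,-]
Step 1: ref 4 → FAULT, frames=[2,4,-,-]
Step 2: ref 4 → HIT, frames=[2,4,-,-]
Step 3: ref 3 → FAULT, frames=[2,4,3,-]
Step 4: ref 2 → HIT, frames=[2,4,3,-]
Step 5: ref 3 → HIT, frames=[2,4,3,-]
Step 6: ref 3 → HIT, frames=[2,4,3,-]
Step 7: ref 3 → HIT, frames=[2,4,3,-]
Step 8: ref 3 → HIT, frames=[2,4,3,-]
Step 9: ref 3 → HIT, frames=[2,4,3,-]
Step 10: ref 3 → HIT, frames=[2,4,3,-]
Step 11: ref 3 → HIT, frames=[2,4,3,-]
Step 12: ref 5 → FAULT, frames=[2,4,3,5]
Step 13: ref 4 → HIT, frames=[2,4,3,5]
Step 14: ref 1 → FAULT (evict 2), frames=[1,4,3,5]
Total faults: 5

Answer: 5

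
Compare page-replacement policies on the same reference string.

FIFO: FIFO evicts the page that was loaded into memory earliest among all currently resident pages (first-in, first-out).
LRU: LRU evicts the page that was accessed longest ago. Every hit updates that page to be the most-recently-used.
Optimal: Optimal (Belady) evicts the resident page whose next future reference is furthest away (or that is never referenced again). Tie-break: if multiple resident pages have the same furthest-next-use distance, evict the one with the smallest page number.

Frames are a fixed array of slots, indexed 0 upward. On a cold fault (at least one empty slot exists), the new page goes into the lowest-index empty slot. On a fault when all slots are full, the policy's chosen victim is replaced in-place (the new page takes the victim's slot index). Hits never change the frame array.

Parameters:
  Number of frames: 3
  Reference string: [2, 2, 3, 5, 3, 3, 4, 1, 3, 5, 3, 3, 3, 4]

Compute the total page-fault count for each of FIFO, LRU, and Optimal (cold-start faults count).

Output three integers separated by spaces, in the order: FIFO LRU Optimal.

--- FIFO ---
  step 0: ref 2 -> FAULT, frames=[2,-,-] (faults so far: 1)
  step 1: ref 2 -> HIT, frames=[2,-,-] (faults so far: 1)
  step 2: ref 3 -> FAULT, frames=[2,3,-] (faults so far: 2)
  step 3: ref 5 -> FAULT, frames=[2,3,5] (faults so far: 3)
  step 4: ref 3 -> HIT, frames=[2,3,5] (faults so far: 3)
  step 5: ref 3 -> HIT, frames=[2,3,5] (faults so far: 3)
  step 6: ref 4 -> FAULT, evict 2, frames=[4,3,5] (faults so far: 4)
  step 7: ref 1 -> FAULT, evict 3, frames=[4,1,5] (faults so far: 5)
  step 8: ref 3 -> FAULT, evict 5, frames=[4,1,3] (faults so far: 6)
  step 9: ref 5 -> FAULT, evict 4, frames=[5,1,3] (faults so far: 7)
  step 10: ref 3 -> HIT, frames=[5,1,3] (faults so far: 7)
  step 11: ref 3 -> HIT, frames=[5,1,3] (faults so far: 7)
  step 12: ref 3 -> HIT, frames=[5,1,3] (faults so far: 7)
  step 13: ref 4 -> FAULT, evict 1, frames=[5,4,3] (faults so far: 8)
  FIFO total faults: 8
--- LRU ---
  step 0: ref 2 -> FAULT, frames=[2,-,-] (faults so far: 1)
  step 1: ref 2 -> HIT, frames=[2,-,-] (faults so far: 1)
  step 2: ref 3 -> FAULT, frames=[2,3,-] (faults so far: 2)
  step 3: ref 5 -> FAULT, frames=[2,3,5] (faults so far: 3)
  step 4: ref 3 -> HIT, frames=[2,3,5] (faults so far: 3)
  step 5: ref 3 -> HIT, frames=[2,3,5] (faults so far: 3)
  step 6: ref 4 -> FAULT, evict 2, frames=[4,3,5] (faults so far: 4)
  step 7: ref 1 -> FAULT, evict 5, frames=[4,3,1] (faults so far: 5)
  step 8: ref 3 -> HIT, frames=[4,3,1] (faults so far: 5)
  step 9: ref 5 -> FAULT, evict 4, frames=[5,3,1] (faults so far: 6)
  step 10: ref 3 -> HIT, frames=[5,3,1] (faults so far: 6)
  step 11: ref 3 -> HIT, frames=[5,3,1] (faults so far: 6)
  step 12: ref 3 -> HIT, frames=[5,3,1] (faults so far: 6)
  step 13: ref 4 -> FAULT, evict 1, frames=[5,3,4] (faults so far: 7)
  LRU total faults: 7
--- Optimal ---
  step 0: ref 2 -> FAULT, frames=[2,-,-] (faults so far: 1)
  step 1: ref 2 -> HIT, frames=[2,-,-] (faults so far: 1)
  step 2: ref 3 -> FAULT, frames=[2,3,-] (faults so far: 2)
  step 3: ref 5 -> FAULT, frames=[2,3,5] (faults so far: 3)
  step 4: ref 3 -> HIT, frames=[2,3,5] (faults so far: 3)
  step 5: ref 3 -> HIT, frames=[2,3,5] (faults so far: 3)
  step 6: ref 4 -> FAULT, evict 2, frames=[4,3,5] (faults so far: 4)
  step 7: ref 1 -> FAULT, evict 4, frames=[1,3,5] (faults so far: 5)
  step 8: ref 3 -> HIT, frames=[1,3,5] (faults so far: 5)
  step 9: ref 5 -> HIT, frames=[1,3,5] (faults so far: 5)
  step 10: ref 3 -> HIT, frames=[1,3,5] (faults so far: 5)
  step 11: ref 3 -> HIT, frames=[1,3,5] (faults so far: 5)
  step 12: ref 3 -> HIT, frames=[1,3,5] (faults so far: 5)
  step 13: ref 4 -> FAULT, evict 1, frames=[4,3,5] (faults so far: 6)
  Optimal total faults: 6

Answer: 8 7 6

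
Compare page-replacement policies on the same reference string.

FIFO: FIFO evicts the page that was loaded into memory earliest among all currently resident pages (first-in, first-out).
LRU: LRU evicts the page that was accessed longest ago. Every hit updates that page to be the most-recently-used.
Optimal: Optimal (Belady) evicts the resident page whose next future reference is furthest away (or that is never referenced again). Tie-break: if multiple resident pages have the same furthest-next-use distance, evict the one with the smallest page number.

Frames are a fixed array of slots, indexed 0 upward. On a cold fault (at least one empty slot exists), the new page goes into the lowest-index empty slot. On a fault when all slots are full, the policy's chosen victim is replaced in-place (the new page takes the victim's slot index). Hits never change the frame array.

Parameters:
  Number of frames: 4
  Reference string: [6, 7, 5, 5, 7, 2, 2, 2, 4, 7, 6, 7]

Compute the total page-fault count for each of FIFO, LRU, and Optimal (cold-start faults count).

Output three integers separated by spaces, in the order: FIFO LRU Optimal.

--- FIFO ---
  step 0: ref 6 -> FAULT, frames=[6,-,-,-] (faults so far: 1)
  step 1: ref 7 -> FAULT, frames=[6,7,-,-] (faults so far: 2)
  step 2: ref 5 -> FAULT, frames=[6,7,5,-] (faults so far: 3)
  step 3: ref 5 -> HIT, frames=[6,7,5,-] (faults so far: 3)
  step 4: ref 7 -> HIT, frames=[6,7,5,-] (faults so far: 3)
  step 5: ref 2 -> FAULT, frames=[6,7,5,2] (faults so far: 4)
  step 6: ref 2 -> HIT, frames=[6,7,5,2] (faults so far: 4)
  step 7: ref 2 -> HIT, frames=[6,7,5,2] (faults so far: 4)
  step 8: ref 4 -> FAULT, evict 6, frames=[4,7,5,2] (faults so far: 5)
  step 9: ref 7 -> HIT, frames=[4,7,5,2] (faults so far: 5)
  step 10: ref 6 -> FAULT, evict 7, frames=[4,6,5,2] (faults so far: 6)
  step 11: ref 7 -> FAULT, evict 5, frames=[4,6,7,2] (faults so far: 7)
  FIFO total faults: 7
--- LRU ---
  step 0: ref 6 -> FAULT, frames=[6,-,-,-] (faults so far: 1)
  step 1: ref 7 -> FAULT, frames=[6,7,-,-] (faults so far: 2)
  step 2: ref 5 -> FAULT, frames=[6,7,5,-] (faults so far: 3)
  step 3: ref 5 -> HIT, frames=[6,7,5,-] (faults so far: 3)
  step 4: ref 7 -> HIT, frames=[6,7,5,-] (faults so far: 3)
  step 5: ref 2 -> FAULT, frames=[6,7,5,2] (faults so far: 4)
  step 6: ref 2 -> HIT, frames=[6,7,5,2] (faults so far: 4)
  step 7: ref 2 -> HIT, frames=[6,7,5,2] (faults so far: 4)
  step 8: ref 4 -> FAULT, evict 6, frames=[4,7,5,2] (faults so far: 5)
  step 9: ref 7 -> HIT, frames=[4,7,5,2] (faults so far: 5)
  step 10: ref 6 -> FAULT, evict 5, frames=[4,7,6,2] (faults so far: 6)
  step 11: ref 7 -> HIT, frames=[4,7,6,2] (faults so far: 6)
  LRU total faults: 6
--- Optimal ---
  step 0: ref 6 -> FAULT, frames=[6,-,-,-] (faults so far: 1)
  step 1: ref 7 -> FAULT, frames=[6,7,-,-] (faults so far: 2)
  step 2: ref 5 -> FAULT, frames=[6,7,5,-] (faults so far: 3)
  step 3: ref 5 -> HIT, frames=[6,7,5,-] (faults so far: 3)
  step 4: ref 7 -> HIT, frames=[6,7,5,-] (faults so far: 3)
  step 5: ref 2 -> FAULT, frames=[6,7,5,2] (faults so far: 4)
  step 6: ref 2 -> HIT, frames=[6,7,5,2] (faults so far: 4)
  step 7: ref 2 -> HIT, frames=[6,7,5,2] (faults so far: 4)
  step 8: ref 4 -> FAULT, evict 2, frames=[6,7,5,4] (faults so far: 5)
  step 9: ref 7 -> HIT, frames=[6,7,5,4] (faults so far: 5)
  step 10: ref 6 -> HIT, frames=[6,7,5,4] (faults so far: 5)
  step 11: ref 7 -> HIT, frames=[6,7,5,4] (faults so far: 5)
  Optimal total faults: 5

Answer: 7 6 5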